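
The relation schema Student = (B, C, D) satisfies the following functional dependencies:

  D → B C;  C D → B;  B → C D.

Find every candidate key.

{B}⁺: B→CD adds C, D → {B, C, D}.
{D}⁺: D→BC adds B, C → {B, C, D}.

(B), (D)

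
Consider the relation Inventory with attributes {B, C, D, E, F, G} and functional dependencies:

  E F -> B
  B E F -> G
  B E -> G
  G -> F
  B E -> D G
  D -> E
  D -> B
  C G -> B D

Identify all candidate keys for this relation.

(C, D), (C, G), (B, C, E), (C, E, F)

Attribute C never appears on the right-hand side of any dependency, so C must belong to every candidate key.
{C}⁺ = {C}, which is not all of the schema, so we must add further attributes.
{C, D}⁺: D→E adds E; D→B adds B; BE→G adds G; G→F adds F → {B, C, D, E, F, G}.
{C, G}⁺: G→F adds F; CG→BD adds B, D; D→E adds E → {B, C, D, E, F, G}.
{B, C, E}⁺: BE→G adds G; G→F adds F; BE→DG adds D → {B, C, D, E, F, G}.
{C, E, F}⁺: EF→B adds B; BEF→G adds G; BE→DG adds D → {B, C, D, E, F, G}.
Any other superkey contains one of these as a subset, so there are no further candidate keys.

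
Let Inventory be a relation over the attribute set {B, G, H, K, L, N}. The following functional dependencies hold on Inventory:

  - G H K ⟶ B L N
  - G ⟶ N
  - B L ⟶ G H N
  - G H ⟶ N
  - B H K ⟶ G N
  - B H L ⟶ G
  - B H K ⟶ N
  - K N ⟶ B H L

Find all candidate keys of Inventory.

{G, K}, {K, N}, {B, H, K}, {B, K, L}

Attribute K never appears on the right-hand side of any dependency, so K must belong to every candidate key.
{K}⁺ = {K}, which is not all of the schema, so we must add further attributes.
{G, K}⁺: G→N adds N; KN→BHL adds B, H, L → {B, G, H, K, L, N}.
{K, N}⁺: KN→BHL adds B, H, L; BL→GHN adds G → {B, G, H, K, L, N}.
{B, H, K}⁺: BHK→GN adds G, N; KN→BHL adds L → {B, G, H, K, L, N}.
{B, K, L}⁺: BL→GHN adds G, H, N → {B, G, H, K, L, N}.
Any other superkey contains one of these as a subset, so there are no further candidate keys.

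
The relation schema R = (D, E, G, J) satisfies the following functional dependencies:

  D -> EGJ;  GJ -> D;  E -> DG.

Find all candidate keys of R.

{D}⁺: D→EGJ adds E, G, J → {D, E, G, J}.
{E}⁺: E→DG adds D, G; D→EGJ adds J → {D, E, G, J}.
{G, J}⁺: GJ→D adds D; D→EGJ adds E → {D, E, G, J}.
Any other superkey contains one of these as a subset, so there are no further candidate keys.

{D}, {E}, {G, J}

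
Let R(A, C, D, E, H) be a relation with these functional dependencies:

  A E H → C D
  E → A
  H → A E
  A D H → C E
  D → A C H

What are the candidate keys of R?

{D}⁺: D→ACH adds A, C, H; H→AE adds E → {A, C, D, E, H}.
{H}⁺: H→AE adds A, E; AEH→CD adds C, D → {A, C, D, E, H}.

D; H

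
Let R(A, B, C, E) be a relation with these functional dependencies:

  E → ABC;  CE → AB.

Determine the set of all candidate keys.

E

Attribute E never appears on the right-hand side of any dependency, so E must belong to every candidate key.
{E}⁺ = {A, B, C, E}, which is all of the schema, so {E} is the only candidate key.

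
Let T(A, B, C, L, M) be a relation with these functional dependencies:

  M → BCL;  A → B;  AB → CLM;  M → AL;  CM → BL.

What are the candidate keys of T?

A; M

{A}⁺: A→B adds B; AB→CLM adds C, L, M → {A, B, C, L, M}.
{M}⁺: M→BCL adds B, C, L; M→AL adds A → {A, B, C, L, M}.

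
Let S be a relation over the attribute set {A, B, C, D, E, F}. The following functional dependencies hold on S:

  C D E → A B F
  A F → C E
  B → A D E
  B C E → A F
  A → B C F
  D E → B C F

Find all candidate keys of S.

{A}; {B}; {D, E}

{A}⁺: A→BCF adds B, C, F; AF→CE adds E; B→ADE adds D → {A, B, C, D, E, F}.
{B}⁺: B→ADE adds A, D, E; A→BCF adds C, F → {A, B, C, D, E, F}.
{D, E}⁺: DE→BCF adds B, C, F; CDE→ABF adds A → {A, B, C, D, E, F}. Minimal: {E}⁺ = {E}; {D}⁺ = {D} — none reach the full schema.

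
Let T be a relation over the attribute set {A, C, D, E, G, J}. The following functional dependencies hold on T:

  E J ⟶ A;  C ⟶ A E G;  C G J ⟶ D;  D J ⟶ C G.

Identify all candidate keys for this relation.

{C, J}, {D, J}

Attribute J never appears on the right-hand side of any dependency, so J must belong to every candidate key.
{J}⁺ = {J}, which is not all of the schema, so we must add further attributes.
{C, J}⁺: C→AEG adds A, E, G; CGJ→D adds D → {A, C, D, E, G, J}.
{D, J}⁺: DJ→CG adds C, G; C→AEG adds A, E → {A, C, D, E, G, J}.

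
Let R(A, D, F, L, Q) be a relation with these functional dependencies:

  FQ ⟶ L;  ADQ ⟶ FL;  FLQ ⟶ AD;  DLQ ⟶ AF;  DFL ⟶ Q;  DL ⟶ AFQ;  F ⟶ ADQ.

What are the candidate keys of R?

(F); (D, L); (A, D, Q)

{F}⁺: F→ADQ adds A, D, Q; FQ→L adds L → {A, D, F, L, Q}.
{D, L}⁺: DL→AFQ adds A, F, Q → {A, D, F, L, Q}. Minimal: {L}⁺ = {L}; {D}⁺ = {D} — none reach the full schema.
{A, D, Q}⁺: ADQ→FL adds F, L → {A, D, F, L, Q}. Minimal: {D, Q}⁺ = {D, Q}; {A, Q}⁺ = {A, Q}; {A, D}⁺ = {A, D} — none reach the full schema.
Any other superkey contains one of these as a subset, so there are no further candidate keys.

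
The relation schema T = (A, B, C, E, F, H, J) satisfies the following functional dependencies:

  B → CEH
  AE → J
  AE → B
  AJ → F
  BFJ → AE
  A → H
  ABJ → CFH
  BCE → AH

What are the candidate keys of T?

{B}; {A, E}

{B}⁺: B→CEH adds C, E, H; BCE→AH adds A; AE→J adds J; AJ→F adds F → {A, B, C, E, F, H, J}.
{A, E}⁺: AE→J adds J; AE→B adds B; AJ→F adds F; A→H adds H; ABJ→CFH adds C → {A, B, C, E, F, H, J}.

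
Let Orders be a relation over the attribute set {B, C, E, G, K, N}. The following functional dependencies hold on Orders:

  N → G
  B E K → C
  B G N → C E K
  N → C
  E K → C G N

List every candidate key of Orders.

Attribute B never appears on the right-hand side of any dependency, so B must belong to every candidate key.
{B}⁺ = {B}, which is not all of the schema, so we must add further attributes.
{B, N}⁺: N→G adds G; BGN→CEK adds C, E, K → {B, C, E, G, K, N}. Minimal: {N}⁺ = {C, G, N}; {B}⁺ = {B} — none reach the full schema.
{B, E, K}⁺: BEK→C adds C; EK→CGN adds G, N → {B, C, E, G, K, N}. Minimal: {E, K}⁺ = {C, E, G, K, N}; {B, K}⁺ = {B, K}; {B, E}⁺ = {B, E} — none reach the full schema.

{B, N}; {B, E, K}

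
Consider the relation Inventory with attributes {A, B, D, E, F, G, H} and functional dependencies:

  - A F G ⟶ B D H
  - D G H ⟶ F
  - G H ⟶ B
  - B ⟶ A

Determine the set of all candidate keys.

Attributes E, G never appear on any right-hand side, so every candidate key must contain {E, G}.
{E, G}⁺ = {E, G}, which is not all of the schema, so we must add further attributes.
{A, E, F, G}⁺: AFG→BDH adds B, D, H → {A, B, D, E, F, G, H}. Minimal: {E, F, G}⁺ = {E, F, G}; {A, F, G}⁺ = {A, B, D, F, G, H}; {A, E, G}⁺ = {A, E, G}; … — none reach the full schema.
{B, E, F, G}⁺: B→A adds A; AFG→BDH adds D, H → {A, B, D, E, F, G, H}. Minimal: {E, F, G}⁺ = {E, F, G}; {B, F, G}⁺ = {A, B, D, F, G, H}; {B, E, G}⁺ = {A, B, E, G}; … — none reach the full schema.
{D, E, G, H}⁺: DGH→F adds F; GH→B adds B; B→A adds A → {A, B, D, E, F, G, H}. Minimal: {E, G, H}⁺ = {A, B, E, G, H}; {D, G, H}⁺ = {A, B, D, F, G, H}; {D, E, H}⁺ = {D, E, H}; … — none reach the full schema.
{E, F, G, H}⁺: GH→B adds B; B→A adds A; AFG→BDH adds D → {A, B, D, E, F, G, H}. Minimal: {F, G, H}⁺ = {A, B, D, F, G, H}; {E, G, H}⁺ = {A, B, E, G, H}; {E, F, H}⁺ = {E, F, H}; … — none reach the full schema.

{A, E, F, G}; {B, E, F, G}; {D, E, G, H}; {E, F, G, H}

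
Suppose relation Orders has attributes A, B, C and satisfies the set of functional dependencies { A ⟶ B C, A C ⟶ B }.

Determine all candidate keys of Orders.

{A}⁺: A→BC adds B, C → {A, B, C}.

{A}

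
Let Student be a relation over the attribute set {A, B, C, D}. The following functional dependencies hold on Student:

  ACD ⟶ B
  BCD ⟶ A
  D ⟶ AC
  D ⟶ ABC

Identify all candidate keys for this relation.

Attribute D never appears on the right-hand side of any dependency, so D must belong to every candidate key.
{D}⁺ = {A, B, C, D}, which is all of the schema, so {D} is the only candidate key.

D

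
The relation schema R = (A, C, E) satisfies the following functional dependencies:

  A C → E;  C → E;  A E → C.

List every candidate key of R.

Attribute A never appears on the right-hand side of any dependency, so A must belong to every candidate key.
{A}⁺ = {A}, which is not all of the schema, so we must add further attributes.
{A, C}⁺: AC→E adds E → {A, C, E}. Minimal: {C}⁺ = {C, E}; {A}⁺ = {A} — none reach the full schema.
{A, E}⁺: AE→C adds C → {A, C, E}. Minimal: {E}⁺ = {E}; {A}⁺ = {A} — none reach the full schema.

AC, AE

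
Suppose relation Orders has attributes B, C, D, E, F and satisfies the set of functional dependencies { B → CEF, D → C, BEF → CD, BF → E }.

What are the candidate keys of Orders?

{B}⁺: B→CEF adds C, E, F; BEF→CD adds D → {B, C, D, E, F}.

{B}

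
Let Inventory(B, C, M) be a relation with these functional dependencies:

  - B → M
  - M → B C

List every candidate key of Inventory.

{B}, {M}

{B}⁺: B→M adds M; M→BC adds C → {B, C, M}.
{M}⁺: M→BC adds B, C → {B, C, M}.
Any other superkey contains one of these as a subset, so there are no further candidate keys.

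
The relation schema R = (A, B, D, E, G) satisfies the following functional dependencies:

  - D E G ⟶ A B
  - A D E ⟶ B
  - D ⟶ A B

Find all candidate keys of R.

Attributes D, E, G never appear on any right-hand side, so every candidate key must contain {D, E, G}.
{D, E, G}⁺ = {A, B, D, E, G}, which is all of the schema, so {D, E, G} is the only candidate key.

{D, E, G}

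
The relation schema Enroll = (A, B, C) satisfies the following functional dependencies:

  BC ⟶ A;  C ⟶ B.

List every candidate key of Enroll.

Attribute C never appears on the right-hand side of any dependency, so C must belong to every candidate key.
{C}⁺ = {A, B, C}, which is all of the schema, so {C} is the only candidate key.

C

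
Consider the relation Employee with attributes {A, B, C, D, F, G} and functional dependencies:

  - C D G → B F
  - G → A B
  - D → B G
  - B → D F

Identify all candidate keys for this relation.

(B, C); (C, D); (C, G)

Attribute C never appears on the right-hand side of any dependency, so C must belong to every candidate key.
{C}⁺ = {C}, which is not all of the schema, so we must add further attributes.
{B, C}⁺: B→DF adds D, F; D→BG adds G; G→AB adds A → {A, B, C, D, F, G}. Minimal: {C}⁺ = {C}; {B}⁺ = {A, B, D, F, G} — none reach the full schema.
{C, D}⁺: D→BG adds B, G; B→DF adds F; G→AB adds A → {A, B, C, D, F, G}. Minimal: {D}⁺ = {A, B, D, F, G}; {C}⁺ = {C} — none reach the full schema.
{C, G}⁺: G→AB adds A, B; B→DF adds D, F → {A, B, C, D, F, G}. Minimal: {G}⁺ = {A, B, D, F, G}; {C}⁺ = {C} — none reach the full schema.
Any other superkey contains one of these as a subset, so there are no further candidate keys.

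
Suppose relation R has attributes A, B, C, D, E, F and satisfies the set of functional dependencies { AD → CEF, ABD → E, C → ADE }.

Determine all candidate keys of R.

{B, C}⁺: C→ADE adds A, D, E; AD→CEF adds F → {A, B, C, D, E, F}. Minimal: {C}⁺ = {A, C, D, E, F}; {B}⁺ = {B} — none reach the full schema.
{A, B, D}⁺: AD→CEF adds C, E, F → {A, B, C, D, E, F}. Minimal: {B, D}⁺ = {B, D}; {A, D}⁺ = {A, C, D, E, F}; {A, B}⁺ = {A, B} — none reach the full schema.
Any other superkey contains one of these as a subset, so there are no further candidate keys.

{B, C}, {A, B, D}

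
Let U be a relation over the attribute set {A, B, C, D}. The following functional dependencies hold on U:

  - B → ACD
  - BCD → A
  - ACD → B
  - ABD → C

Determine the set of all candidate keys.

{B}; {A, C, D}

{B}⁺: B→ACD adds A, C, D → {A, B, C, D}.
{A, C, D}⁺: ACD→B adds B → {A, B, C, D}. Minimal: {C, D}⁺ = {C, D}; {A, D}⁺ = {A, D}; {A, C}⁺ = {A, C} — none reach the full schema.
Any other superkey contains one of these as a subset, so there are no further candidate keys.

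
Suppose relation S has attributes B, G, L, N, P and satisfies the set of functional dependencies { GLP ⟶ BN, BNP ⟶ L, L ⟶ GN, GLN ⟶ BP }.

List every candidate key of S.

{L}⁺: L→GN adds G, N; GLN→BP adds B, P → {B, G, L, N, P}.
{B, N, P}⁺: BNP→L adds L; L→GN adds G → {B, G, L, N, P}. Minimal: {N, P}⁺ = {N, P}; {B, P}⁺ = {B, P}; {B, N}⁺ = {B, N} — none reach the full schema.
Any other superkey contains one of these as a subset, so there are no further candidate keys.

{L}, {B, N, P}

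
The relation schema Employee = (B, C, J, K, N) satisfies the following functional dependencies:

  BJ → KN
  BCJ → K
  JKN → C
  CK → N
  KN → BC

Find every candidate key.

(B, J), (C, J, K), (J, K, N)

Attribute J never appears on the right-hand side of any dependency, so J must belong to every candidate key.
{J}⁺ = {J}, which is not all of the schema, so we must add further attributes.
{B, J}⁺: BJ→KN adds K, N; JKN→C adds C → {B, C, J, K, N}. Minimal: {J}⁺ = {J}; {B}⁺ = {B} — none reach the full schema.
{C, J, K}⁺: CK→N adds N; KN→BC adds B → {B, C, J, K, N}. Minimal: {J, K}⁺ = {J, K}; {C, K}⁺ = {B, C, K, N}; {C, J}⁺ = {C, J} — none reach the full schema.
{J, K, N}⁺: JKN→C adds C; KN→BC adds B → {B, C, J, K, N}. Minimal: {K, N}⁺ = {B, C, K, N}; {J, N}⁺ = {J, N}; {J, K}⁺ = {J, K} — none reach the full schema.
Any other superkey contains one of these as a subset, so there are no further candidate keys.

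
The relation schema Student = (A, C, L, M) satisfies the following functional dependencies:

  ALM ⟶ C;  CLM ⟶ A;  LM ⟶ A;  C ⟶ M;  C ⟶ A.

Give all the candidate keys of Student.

{C, L}, {L, M}

Attribute L never appears on the right-hand side of any dependency, so L must belong to every candidate key.
{L}⁺ = {L}, which is not all of the schema, so we must add further attributes.
{C, L}⁺: C→M adds M; C→A adds A → {A, C, L, M}.
{L, M}⁺: LM→A adds A; ALM→C adds C → {A, C, L, M}.
Any other superkey contains one of these as a subset, so there are no further candidate keys.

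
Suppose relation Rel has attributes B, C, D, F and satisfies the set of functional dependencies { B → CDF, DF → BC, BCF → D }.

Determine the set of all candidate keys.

{B}, {D, F}

{B}⁺: B→CDF adds C, D, F → {B, C, D, F}.
{D, F}⁺: DF→BC adds B, C → {B, C, D, F}. Minimal: {F}⁺ = {F}; {D}⁺ = {D} — none reach the full schema.
Any other superkey contains one of these as a subset, so there are no further candidate keys.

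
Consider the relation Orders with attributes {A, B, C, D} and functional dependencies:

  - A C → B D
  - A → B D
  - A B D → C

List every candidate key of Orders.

Attribute A never appears on the right-hand side of any dependency, so A must belong to every candidate key.
{A}⁺ = {A, B, C, D}, which is all of the schema, so {A} is the only candidate key.

(A)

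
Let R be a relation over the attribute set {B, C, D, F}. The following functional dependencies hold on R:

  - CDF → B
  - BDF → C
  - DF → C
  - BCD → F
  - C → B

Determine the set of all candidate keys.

Attribute D never appears on the right-hand side of any dependency, so D must belong to every candidate key.
{D}⁺ = {D}, which is not all of the schema, so we must add further attributes.
{C, D}⁺: C→B adds B; BCD→F adds F → {B, C, D, F}. Minimal: {D}⁺ = {D}; {C}⁺ = {B, C} — none reach the full schema.
{D, F}⁺: DF→C adds C; C→B adds B → {B, C, D, F}. Minimal: {F}⁺ = {F}; {D}⁺ = {D} — none reach the full schema.

{C, D}, {D, F}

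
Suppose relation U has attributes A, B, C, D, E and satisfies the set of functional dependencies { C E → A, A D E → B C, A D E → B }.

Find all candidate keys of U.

Attributes D, E never appear on any right-hand side, so every candidate key must contain {D, E}.
{D, E}⁺ = {D, E}, which is not all of the schema, so we must add further attributes.
{A, D, E}⁺: ADE→BC adds B, C → {A, B, C, D, E}.
{C, D, E}⁺: CE→A adds A; ADE→BC adds B → {A, B, C, D, E}.
Any other superkey contains one of these as a subset, so there are no further candidate keys.

{A, D, E}; {C, D, E}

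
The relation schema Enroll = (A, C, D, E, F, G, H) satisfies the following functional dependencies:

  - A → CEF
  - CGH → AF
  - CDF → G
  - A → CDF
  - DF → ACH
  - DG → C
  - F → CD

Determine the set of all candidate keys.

{A}⁺: A→CEF adds C, E, F; A→CDF adds D; DF→ACH adds H; CDF→G adds G → {A, C, D, E, F, G, H}.
{F}⁺: F→CD adds C, D; CDF→G adds G; DF→ACH adds A, H; A→CEF adds E → {A, C, D, E, F, G, H}.
{C, G, H}⁺: CGH→AF adds A, F; A→CDF adds D; A→CEF adds E → {A, C, D, E, F, G, H}.
{D, G, H}⁺: DG→C adds C; CGH→AF adds A, F; A→CEF adds E → {A, C, D, E, F, G, H}.
Any other superkey contains one of these as a subset, so there are no further candidate keys.

{A}, {F}, {C, G, H}, {D, G, H}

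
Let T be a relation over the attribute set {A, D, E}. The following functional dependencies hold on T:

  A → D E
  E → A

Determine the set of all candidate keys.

{A}, {E}

{A}⁺: A→DE adds D, E → {A, D, E}.
{E}⁺: E→A adds A; A→DE adds D → {A, D, E}.
Any other superkey contains one of these as a subset, so there are no further candidate keys.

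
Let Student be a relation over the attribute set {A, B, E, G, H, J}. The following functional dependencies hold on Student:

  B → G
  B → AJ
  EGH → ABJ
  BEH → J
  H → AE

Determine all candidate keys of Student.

Attribute H never appears on the right-hand side of any dependency, so H must belong to every candidate key.
{H}⁺ = {A, E, H}, which is not all of the schema, so we must add further attributes.
{B, H}⁺: B→G adds G; B→AJ adds A, J; H→AE adds E → {A, B, E, G, H, J}.
{G, H}⁺: H→AE adds A, E; EGH→ABJ adds B, J → {A, B, E, G, H, J}.

{B, H}, {G, H}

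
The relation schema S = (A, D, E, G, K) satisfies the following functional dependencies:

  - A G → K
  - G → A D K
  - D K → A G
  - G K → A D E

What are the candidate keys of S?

G; DK

{G}⁺: G→ADK adds A, D, K; GK→ADE adds E → {A, D, E, G, K}.
{D, K}⁺: DK→AG adds A, G; GK→ADE adds E → {A, D, E, G, K}.
Any other superkey contains one of these as a subset, so there are no further candidate keys.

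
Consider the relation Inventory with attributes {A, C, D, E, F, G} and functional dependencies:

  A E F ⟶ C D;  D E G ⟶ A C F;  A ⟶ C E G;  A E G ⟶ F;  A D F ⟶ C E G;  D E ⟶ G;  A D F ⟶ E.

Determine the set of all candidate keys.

{A}, {D, E}

{A}⁺: A→CEG adds C, E, G; AEG→F adds F; AEF→CD adds D → {A, C, D, E, F, G}.
{D, E}⁺: DE→G adds G; DEG→ACF adds A, C, F → {A, C, D, E, F, G}.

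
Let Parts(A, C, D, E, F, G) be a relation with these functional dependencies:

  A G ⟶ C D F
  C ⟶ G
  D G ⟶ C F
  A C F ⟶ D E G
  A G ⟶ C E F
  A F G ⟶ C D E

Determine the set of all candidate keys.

{A, C}, {A, G}

Attribute A never appears on the right-hand side of any dependency, so A must belong to every candidate key.
{A}⁺ = {A}, which is not all of the schema, so we must add further attributes.
{A, C}⁺: C→G adds G; AG→CEF adds E, F; AFG→CDE adds D → {A, C, D, E, F, G}.
{A, G}⁺: AG→CDF adds C, D, F; ACF→DEG adds E → {A, C, D, E, F, G}.
Any other superkey contains one of these as a subset, so there are no further candidate keys.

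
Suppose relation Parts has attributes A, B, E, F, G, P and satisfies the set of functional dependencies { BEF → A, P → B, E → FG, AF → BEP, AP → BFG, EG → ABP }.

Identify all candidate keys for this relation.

(E), (A, F), (A, P)

{E}⁺: E→FG adds F, G; EG→ABP adds A, B, P → {A, B, E, F, G, P}.
{A, F}⁺: AF→BEP adds B, E, P; AP→BFG adds G → {A, B, E, F, G, P}. Minimal: {F}⁺ = {F}; {A}⁺ = {A} — none reach the full schema.
{A, P}⁺: P→B adds B; AP→BFG adds F, G; AF→BEP adds E → {A, B, E, F, G, P}. Minimal: {P}⁺ = {B, P}; {A}⁺ = {A} — none reach the full schema.
Any other superkey contains one of these as a subset, so there are no further candidate keys.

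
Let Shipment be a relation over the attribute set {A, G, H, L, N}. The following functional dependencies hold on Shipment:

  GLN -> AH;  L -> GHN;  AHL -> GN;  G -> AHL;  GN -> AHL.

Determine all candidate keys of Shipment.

{G}⁺: G→AHL adds A, H, L; L→GHN adds N → {A, G, H, L, N}.
{L}⁺: L→GHN adds G, H, N; G→AHL adds A → {A, G, H, L, N}.

{G}, {L}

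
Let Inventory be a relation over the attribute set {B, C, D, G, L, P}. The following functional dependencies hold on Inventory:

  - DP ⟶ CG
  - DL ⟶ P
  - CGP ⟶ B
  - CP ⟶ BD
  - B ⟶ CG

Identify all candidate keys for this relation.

(D, L), (B, L, P), (C, L, P)

Attribute L never appears on the right-hand side of any dependency, so L must belong to every candidate key.
{L}⁺ = {L}, which is not all of the schema, so we must add further attributes.
{D, L}⁺: DL→P adds P; DP→CG adds C, G; CGP→B adds B → {B, C, D, G, L, P}. Minimal: {L}⁺ = {L}; {D}⁺ = {D} — none reach the full schema.
{B, L, P}⁺: B→CG adds C, G; CP→BD adds D → {B, C, D, G, L, P}. Minimal: {L, P}⁺ = {L, P}; {B, P}⁺ = {B, C, D, G, P}; {B, L}⁺ = {B, C, G, L} — none reach the full schema.
{C, L, P}⁺: CP→BD adds B, D; B→CG adds G → {B, C, D, G, L, P}. Minimal: {L, P}⁺ = {L, P}; {C, P}⁺ = {B, C, D, G, P}; {C, L}⁺ = {C, L} — none reach the full schema.
Any other superkey contains one of these as a subset, so there are no further candidate keys.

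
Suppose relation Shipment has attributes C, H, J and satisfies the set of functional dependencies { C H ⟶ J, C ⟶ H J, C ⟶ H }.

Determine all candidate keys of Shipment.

Attribute C never appears on the right-hand side of any dependency, so C must belong to every candidate key.
{C}⁺ = {C, H, J}, which is all of the schema, so {C} is the only candidate key.

C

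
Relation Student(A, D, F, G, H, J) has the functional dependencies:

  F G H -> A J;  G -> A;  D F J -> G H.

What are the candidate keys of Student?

{D, F, J}, {D, F, G, H}

Attributes D, F never appear on any right-hand side, so every candidate key must contain {D, F}.
{D, F}⁺ = {D, F}, which is not all of the schema, so we must add further attributes.
{D, F, J}⁺: DFJ→GH adds G, H; FGH→AJ adds A → {A, D, F, G, H, J}. Minimal: {F, J}⁺ = {F, J}; {D, J}⁺ = {D, J}; {D, F}⁺ = {D, F} — none reach the full schema.
{D, F, G, H}⁺: FGH→AJ adds A, J → {A, D, F, G, H, J}. Minimal: {F, G, H}⁺ = {A, F, G, H, J}; {D, G, H}⁺ = {A, D, G, H}; {D, F, H}⁺ = {D, F, H}; … — none reach the full schema.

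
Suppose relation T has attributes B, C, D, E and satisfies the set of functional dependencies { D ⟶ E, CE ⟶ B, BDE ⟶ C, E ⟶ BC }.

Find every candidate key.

Attribute D never appears on the right-hand side of any dependency, so D must belong to every candidate key.
{D}⁺ = {B, C, D, E}, which is all of the schema, so {D} is the only candidate key.

{D}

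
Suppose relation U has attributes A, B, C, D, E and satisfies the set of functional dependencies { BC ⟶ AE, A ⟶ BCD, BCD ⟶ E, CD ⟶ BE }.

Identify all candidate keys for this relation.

{A}⁺: A→BCD adds B, C, D; BCD→E adds E → {A, B, C, D, E}.
{B, C}⁺: BC→AE adds A, E; A→BCD adds D → {A, B, C, D, E}. Minimal: {C}⁺ = {C}; {B}⁺ = {B} — none reach the full schema.
{C, D}⁺: CD→BE adds B, E; BC→AE adds A → {A, B, C, D, E}. Minimal: {D}⁺ = {D}; {C}⁺ = {C} — none reach the full schema.
Any other superkey contains one of these as a subset, so there are no further candidate keys.

{A}, {B, C}, {C, D}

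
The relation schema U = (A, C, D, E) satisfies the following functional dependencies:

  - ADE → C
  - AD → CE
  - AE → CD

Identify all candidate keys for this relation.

(A, D), (A, E)

{A, D}⁺: AD→CE adds C, E → {A, C, D, E}. Minimal: {D}⁺ = {D}; {A}⁺ = {A} — none reach the full schema.
{A, E}⁺: AE→CD adds C, D → {A, C, D, E}. Minimal: {E}⁺ = {E}; {A}⁺ = {A} — none reach the full schema.
Any other superkey contains one of these as a subset, so there are no further candidate keys.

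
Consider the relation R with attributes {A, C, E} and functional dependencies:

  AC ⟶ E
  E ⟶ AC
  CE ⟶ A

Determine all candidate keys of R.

{E}⁺: E→AC adds A, C → {A, C, E}.
{A, C}⁺: AC→E adds E → {A, C, E}.

{E}, {A, C}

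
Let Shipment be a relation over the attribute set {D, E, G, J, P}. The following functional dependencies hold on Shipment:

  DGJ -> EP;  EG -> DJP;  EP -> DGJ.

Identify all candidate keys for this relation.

{E, G}⁺: EG→DJP adds D, J, P → {D, E, G, J, P}. Minimal: {G}⁺ = {G}; {E}⁺ = {E} — none reach the full schema.
{E, P}⁺: EP→DGJ adds D, G, J → {D, E, G, J, P}. Minimal: {P}⁺ = {P}; {E}⁺ = {E} — none reach the full schema.
{D, G, J}⁺: DGJ→EP adds E, P → {D, E, G, J, P}. Minimal: {G, J}⁺ = {G, J}; {D, J}⁺ = {D, J}; {D, G}⁺ = {D, G} — none reach the full schema.

{E, G}, {E, P}, {D, G, J}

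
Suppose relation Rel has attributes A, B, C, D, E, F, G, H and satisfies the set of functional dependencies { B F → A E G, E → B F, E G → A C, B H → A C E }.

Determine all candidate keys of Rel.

Attributes D, H never appear on any right-hand side, so every candidate key must contain {D, H}.
{D, H}⁺ = {D, H}, which is not all of the schema, so we must add further attributes.
{B, D, H}⁺: BH→ACE adds A, C, E; E→BF adds F; BF→AEG adds G → {A, B, C, D, E, F, G, H}. Minimal: {D, H}⁺ = {D, H}; {B, H}⁺ = {A, B, C, E, F, G, H}; {B, D}⁺ = {B, D} — none reach the full schema.
{D, E, H}⁺: E→BF adds B, F; BH→ACE adds A, C; BF→AEG adds G → {A, B, C, D, E, F, G, H}. Minimal: {E, H}⁺ = {A, B, C, E, F, G, H}; {D, H}⁺ = {D, H}; {D, E}⁺ = {A, B, C, D, E, F, G} — none reach the full schema.
Any other superkey contains one of these as a subset, so there are no further candidate keys.

{B, D, H}, {D, E, H}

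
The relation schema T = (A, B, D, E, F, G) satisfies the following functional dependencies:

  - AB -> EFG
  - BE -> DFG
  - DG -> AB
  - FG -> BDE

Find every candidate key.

{A, B}, {B, E}, {D, G}, {F, G}

{A, B}⁺: AB→EFG adds E, F, G; BE→DFG adds D → {A, B, D, E, F, G}.
{B, E}⁺: BE→DFG adds D, F, G; DG→AB adds A → {A, B, D, E, F, G}.
{D, G}⁺: DG→AB adds A, B; AB→EFG adds E, F → {A, B, D, E, F, G}.
{F, G}⁺: FG→BDE adds B, D, E; DG→AB adds A → {A, B, D, E, F, G}.
Any other superkey contains one of these as a subset, so there are no further candidate keys.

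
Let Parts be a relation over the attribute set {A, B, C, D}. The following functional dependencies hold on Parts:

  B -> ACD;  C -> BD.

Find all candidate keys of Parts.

{B}⁺: B→ACD adds A, C, D → {A, B, C, D}.
{C}⁺: C→BD adds B, D; B→ACD adds A → {A, B, C, D}.

B; C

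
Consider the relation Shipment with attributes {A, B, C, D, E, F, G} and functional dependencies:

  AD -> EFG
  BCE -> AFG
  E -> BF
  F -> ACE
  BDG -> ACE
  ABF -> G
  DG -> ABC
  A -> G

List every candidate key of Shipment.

AD, DE, DF, DG

Attribute D never appears on the right-hand side of any dependency, so D must belong to every candidate key.
{D}⁺ = {D}, which is not all of the schema, so we must add further attributes.
{A, D}⁺: AD→EFG adds E, F, G; E→BF adds B; F→ACE adds C → {A, B, C, D, E, F, G}. Minimal: {D}⁺ = {D}; {A}⁺ = {A, G} — none reach the full schema.
{D, E}⁺: E→BF adds B, F; F→ACE adds A, C; ABF→G adds G → {A, B, C, D, E, F, G}. Minimal: {E}⁺ = {A, B, C, E, F, G}; {D}⁺ = {D} — none reach the full schema.
{D, F}⁺: F→ACE adds A, C, E; A→G adds G; E→BF adds B → {A, B, C, D, E, F, G}. Minimal: {F}⁺ = {A, B, C, E, F, G}; {D}⁺ = {D} — none reach the full schema.
{D, G}⁺: DG→ABC adds A, B, C; AD→EFG adds E, F → {A, B, C, D, E, F, G}. Minimal: {G}⁺ = {G}; {D}⁺ = {D} — none reach the full schema.
Any other superkey contains one of these as a subset, so there are no further candidate keys.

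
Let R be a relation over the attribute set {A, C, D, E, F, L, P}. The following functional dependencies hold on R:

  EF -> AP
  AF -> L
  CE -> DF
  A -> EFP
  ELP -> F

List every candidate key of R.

Attribute C never appears on the right-hand side of any dependency, so C must belong to every candidate key.
{C}⁺ = {C}, which is not all of the schema, so we must add further attributes.
{A, C}⁺: A→EFP adds E, F, P; AF→L adds L; CE→DF adds D → {A, C, D, E, F, L, P}.
{C, E}⁺: CE→DF adds D, F; EF→AP adds A, P; AF→L adds L → {A, C, D, E, F, L, P}.

AC, CE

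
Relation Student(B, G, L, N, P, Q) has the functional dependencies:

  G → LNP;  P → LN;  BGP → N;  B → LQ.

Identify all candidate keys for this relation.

BG

Attributes B, G never appear on any right-hand side, so every candidate key must contain {B, G}.
{B, G}⁺ = {B, G, L, N, P, Q}, which is all of the schema, so {B, G} is the only candidate key.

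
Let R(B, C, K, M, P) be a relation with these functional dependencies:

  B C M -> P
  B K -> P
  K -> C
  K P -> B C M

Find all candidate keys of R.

{B, K}; {K, P}

Attribute K never appears on the right-hand side of any dependency, so K must belong to every candidate key.
{K}⁺ = {C, K}, which is not all of the schema, so we must add further attributes.
{B, K}⁺: BK→P adds P; K→C adds C; KP→BCM adds M → {B, C, K, M, P}. Minimal: {K}⁺ = {C, K}; {B}⁺ = {B} — none reach the full schema.
{K, P}⁺: K→C adds C; KP→BCM adds B, M → {B, C, K, M, P}. Minimal: {P}⁺ = {P}; {K}⁺ = {C, K} — none reach the full schema.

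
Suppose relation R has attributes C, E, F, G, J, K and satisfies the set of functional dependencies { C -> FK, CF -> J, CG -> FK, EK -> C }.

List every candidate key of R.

Attributes E, G never appear on any right-hand side, so every candidate key must contain {E, G}.
{E, G}⁺ = {E, G}, which is not all of the schema, so we must add further attributes.
{C, E, G}⁺: C→FK adds F, K; CF→J adds J → {C, E, F, G, J, K}. Minimal: {E, G}⁺ = {E, G}; {C, G}⁺ = {C, F, G, J, K}; {C, E}⁺ = {C, E, F, J, K} — none reach the full schema.
{E, G, K}⁺: EK→C adds C; C→FK adds F; CF→J adds J → {C, E, F, G, J, K}. Minimal: {G, K}⁺ = {G, K}; {E, K}⁺ = {C, E, F, J, K}; {E, G}⁺ = {E, G} — none reach the full schema.

(C, E, G), (E, G, K)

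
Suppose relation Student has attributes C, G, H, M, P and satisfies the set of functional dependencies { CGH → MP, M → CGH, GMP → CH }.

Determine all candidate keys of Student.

M, CGH

{M}⁺: M→CGH adds C, G, H; CGH→MP adds P → {C, G, H, M, P}.
{C, G, H}⁺: CGH→MP adds M, P → {C, G, H, M, P}. Minimal: {G, H}⁺ = {G, H}; {C, H}⁺ = {C, H}; {C, G}⁺ = {C, G} — none reach the full schema.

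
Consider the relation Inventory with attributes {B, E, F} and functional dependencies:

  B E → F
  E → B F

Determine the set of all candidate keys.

{E}

{E}⁺: E→BF adds B, F → {B, E, F}.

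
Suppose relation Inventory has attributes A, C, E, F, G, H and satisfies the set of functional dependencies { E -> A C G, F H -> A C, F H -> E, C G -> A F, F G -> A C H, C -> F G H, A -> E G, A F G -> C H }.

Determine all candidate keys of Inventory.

{A}⁺: A→EG adds E, G; E→ACG adds C; CG→AF adds F; FG→ACH adds H → {A, C, E, F, G, H}.
{C}⁺: C→FGH adds F, G, H; FH→AC adds A; FH→E adds E → {A, C, E, F, G, H}.
{E}⁺: E→ACG adds A, C, G; CG→AF adds F; FG→ACH adds H → {A, C, E, F, G, H}.
{F, G}⁺: FG→ACH adds A, C, H; A→EG adds E → {A, C, E, F, G, H}. Minimal: {G}⁺ = {G}; {F}⁺ = {F} — none reach the full schema.
{F, H}⁺: FH→AC adds A, C; FH→E adds E; C→FGH adds G → {A, C, E, F, G, H}. Minimal: {H}⁺ = {H}; {F}⁺ = {F} — none reach the full schema.

{A}, {C}, {E}, {F, G}, {F, H}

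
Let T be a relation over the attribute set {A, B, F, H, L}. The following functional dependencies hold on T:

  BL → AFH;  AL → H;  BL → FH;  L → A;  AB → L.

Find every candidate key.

Attribute B never appears on the right-hand side of any dependency, so B must belong to every candidate key.
{B}⁺ = {B}, which is not all of the schema, so we must add further attributes.
{A, B}⁺: AB→L adds L; BL→AFH adds F, H → {A, B, F, H, L}. Minimal: {B}⁺ = {B}; {A}⁺ = {A} — none reach the full schema.
{B, L}⁺: BL→AFH adds A, F, H → {A, B, F, H, L}. Minimal: {L}⁺ = {A, H, L}; {B}⁺ = {B} — none reach the full schema.

(A, B), (B, L)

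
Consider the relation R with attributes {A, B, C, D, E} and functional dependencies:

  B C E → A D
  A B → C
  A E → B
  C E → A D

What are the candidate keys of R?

{A, E}⁺: AE→B adds B; AB→C adds C; CE→AD adds D → {A, B, C, D, E}. Minimal: {E}⁺ = {E}; {A}⁺ = {A} — none reach the full schema.
{C, E}⁺: CE→AD adds A, D; AE→B adds B → {A, B, C, D, E}. Minimal: {E}⁺ = {E}; {C}⁺ = {C} — none reach the full schema.

AE, CE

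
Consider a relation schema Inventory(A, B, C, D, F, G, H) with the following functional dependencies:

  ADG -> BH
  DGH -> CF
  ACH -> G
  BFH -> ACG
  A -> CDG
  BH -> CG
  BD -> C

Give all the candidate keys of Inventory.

{A}⁺: A→CDG adds C, D, G; ADG→BH adds B, H; DGH→CF adds F → {A, B, C, D, F, G, H}.
{B, D, H}⁺: BH→CG adds C, G; DGH→CF adds F; BFH→ACG adds A → {A, B, C, D, F, G, H}. Minimal: {D, H}⁺ = {D, H}; {B, H}⁺ = {B, C, G, H}; {B, D}⁺ = {B, C, D} — none reach the full schema.
{B, F, H}⁺: BFH→ACG adds A, C, G; A→CDG adds D → {A, B, C, D, F, G, H}. Minimal: {F, H}⁺ = {F, H}; {B, H}⁺ = {B, C, G, H}; {B, F}⁺ = {B, F} — none reach the full schema.
Any other superkey contains one of these as a subset, so there are no further candidate keys.

(A), (B, D, H), (B, F, H)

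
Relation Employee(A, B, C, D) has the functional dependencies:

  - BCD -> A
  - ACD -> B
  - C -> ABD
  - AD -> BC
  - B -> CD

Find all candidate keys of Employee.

{B}⁺: B→CD adds C, D; BCD→A adds A → {A, B, C, D}.
{C}⁺: C→ABD adds A, B, D → {A, B, C, D}.
{A, D}⁺: AD→BC adds B, C → {A, B, C, D}. Minimal: {D}⁺ = {D}; {A}⁺ = {A} — none reach the full schema.

{B}, {C}, {A, D}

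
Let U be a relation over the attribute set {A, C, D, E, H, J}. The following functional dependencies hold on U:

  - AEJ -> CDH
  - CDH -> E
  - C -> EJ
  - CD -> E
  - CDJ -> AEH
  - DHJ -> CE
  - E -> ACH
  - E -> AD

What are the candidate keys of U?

C, E, DHJ

{C}⁺: C→EJ adds E, J; E→ACH adds A, H; E→AD adds D → {A, C, D, E, H, J}.
{E}⁺: E→ACH adds A, C, H; E→AD adds D; C→EJ adds J → {A, C, D, E, H, J}.
{D, H, J}⁺: DHJ→CE adds C, E; E→ACH adds A → {A, C, D, E, H, J}. Minimal: {H, J}⁺ = {H, J}; {D, J}⁺ = {D, J}; {D, H}⁺ = {D, H} — none reach the full schema.
Any other superkey contains one of these as a subset, so there are no further candidate keys.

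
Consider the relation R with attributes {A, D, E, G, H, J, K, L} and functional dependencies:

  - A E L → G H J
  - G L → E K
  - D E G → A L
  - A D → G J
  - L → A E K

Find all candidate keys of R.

(D, L), (A, D, E), (D, E, G)

Attribute D never appears on the right-hand side of any dependency, so D must belong to every candidate key.
{D}⁺ = {D}, which is not all of the schema, so we must add further attributes.
{D, L}⁺: L→AEK adds A, E, K; AEL→GHJ adds G, H, J → {A, D, E, G, H, J, K, L}. Minimal: {L}⁺ = {A, E, G, H, J, K, L}; {D}⁺ = {D} — none reach the full schema.
{A, D, E}⁺: AD→GJ adds G, J; DEG→AL adds L; L→AEK adds K; AEL→GHJ adds H → {A, D, E, G, H, J, K, L}. Minimal: {D, E}⁺ = {D, E}; {A, E}⁺ = {A, E}; {A, D}⁺ = {A, D, G, J} — none reach the full schema.
{D, E, G}⁺: DEG→AL adds A, L; AD→GJ adds J; L→AEK adds K; AEL→GHJ adds H → {A, D, E, G, H, J, K, L}. Minimal: {E, G}⁺ = {E, G}; {D, G}⁺ = {D, G}; {D, E}⁺ = {D, E} — none reach the full schema.
Any other superkey contains one of these as a subset, so there are no further candidate keys.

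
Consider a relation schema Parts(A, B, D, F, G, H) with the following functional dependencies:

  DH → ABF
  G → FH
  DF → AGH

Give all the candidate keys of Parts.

{D, F}, {D, G}, {D, H}

Attribute D never appears on the right-hand side of any dependency, so D must belong to every candidate key.
{D}⁺ = {D}, which is not all of the schema, so we must add further attributes.
{D, F}⁺: DF→AGH adds A, G, H; DH→ABF adds B → {A, B, D, F, G, H}. Minimal: {F}⁺ = {F}; {D}⁺ = {D} — none reach the full schema.
{D, G}⁺: G→FH adds F, H; DF→AGH adds A; DH→ABF adds B → {A, B, D, F, G, H}. Minimal: {G}⁺ = {F, G, H}; {D}⁺ = {D} — none reach the full schema.
{D, H}⁺: DH→ABF adds A, B, F; DF→AGH adds G → {A, B, D, F, G, H}. Minimal: {H}⁺ = {H}; {D}⁺ = {D} — none reach the full schema.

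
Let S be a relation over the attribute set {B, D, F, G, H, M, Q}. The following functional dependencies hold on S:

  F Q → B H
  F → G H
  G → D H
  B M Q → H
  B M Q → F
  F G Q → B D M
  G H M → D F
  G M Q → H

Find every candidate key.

{F, Q}, {B, M, Q}, {G, M, Q}

Attribute Q never appears on the right-hand side of any dependency, so Q must belong to every candidate key.
{Q}⁺ = {Q}, which is not all of the schema, so we must add further attributes.
{F, Q}⁺: FQ→BH adds B, H; F→GH adds G; G→DH adds D; FGQ→BDM adds M → {B, D, F, G, H, M, Q}.
{B, M, Q}⁺: BMQ→H adds H; BMQ→F adds F; F→GH adds G; G→DH adds D → {B, D, F, G, H, M, Q}.
{G, M, Q}⁺: G→DH adds D, H; GHM→DF adds F; FQ→BH adds B → {B, D, F, G, H, M, Q}.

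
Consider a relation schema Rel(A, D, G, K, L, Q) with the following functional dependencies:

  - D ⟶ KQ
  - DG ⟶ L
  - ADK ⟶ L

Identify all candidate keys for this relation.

Attributes A, D, G never appear on any right-hand side, so every candidate key must contain {A, D, G}.
{A, D, G}⁺ = {A, D, G, K, L, Q}, which is all of the schema, so {A, D, G} is the only candidate key.

{A, D, G}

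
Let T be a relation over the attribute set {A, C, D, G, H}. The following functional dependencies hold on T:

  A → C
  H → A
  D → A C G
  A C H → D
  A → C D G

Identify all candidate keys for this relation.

Attribute H never appears on the right-hand side of any dependency, so H must belong to every candidate key.
{H}⁺ = {A, C, D, G, H}, which is all of the schema, so {H} is the only candidate key.

{H}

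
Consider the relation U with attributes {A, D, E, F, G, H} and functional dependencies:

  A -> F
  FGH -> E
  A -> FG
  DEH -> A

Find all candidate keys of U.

Attributes D, H never appear on any right-hand side, so every candidate key must contain {D, H}.
{D, H}⁺ = {D, H}, which is not all of the schema, so we must add further attributes.
{A, D, H}⁺: A→F adds F; A→FG adds G; FGH→E adds E → {A, D, E, F, G, H}. Minimal: {D, H}⁺ = {D, H}; {A, H}⁺ = {A, E, F, G, H}; {A, D}⁺ = {A, D, F, G} — none reach the full schema.
{D, E, H}⁺: DEH→A adds A; A→F adds F; A→FG adds G → {A, D, E, F, G, H}. Minimal: {E, H}⁺ = {E, H}; {D, H}⁺ = {D, H}; {D, E}⁺ = {D, E} — none reach the full schema.
{D, F, G, H}⁺: FGH→E adds E; DEH→A adds A → {A, D, E, F, G, H}. Minimal: {F, G, H}⁺ = {E, F, G, H}; {D, G, H}⁺ = {D, G, H}; {D, F, H}⁺ = {D, F, H}; … — none reach the full schema.

ADH; DEH; DFGH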